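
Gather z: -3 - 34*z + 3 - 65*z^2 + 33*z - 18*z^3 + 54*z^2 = -18*z^3 - 11*z^2 - z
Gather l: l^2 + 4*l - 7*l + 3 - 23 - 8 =l^2 - 3*l - 28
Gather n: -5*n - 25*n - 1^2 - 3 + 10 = 6 - 30*n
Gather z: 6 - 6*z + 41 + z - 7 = 40 - 5*z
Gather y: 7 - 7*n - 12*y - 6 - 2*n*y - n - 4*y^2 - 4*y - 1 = -8*n - 4*y^2 + y*(-2*n - 16)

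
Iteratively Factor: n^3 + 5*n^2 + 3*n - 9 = (n + 3)*(n^2 + 2*n - 3) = (n + 3)^2*(n - 1)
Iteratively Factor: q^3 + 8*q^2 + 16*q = (q + 4)*(q^2 + 4*q) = (q + 4)^2*(q)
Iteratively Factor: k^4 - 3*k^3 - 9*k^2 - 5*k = (k + 1)*(k^3 - 4*k^2 - 5*k) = (k - 5)*(k + 1)*(k^2 + k) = k*(k - 5)*(k + 1)*(k + 1)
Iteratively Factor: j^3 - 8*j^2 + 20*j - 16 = (j - 4)*(j^2 - 4*j + 4) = (j - 4)*(j - 2)*(j - 2)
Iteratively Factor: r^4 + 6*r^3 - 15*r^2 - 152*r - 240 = (r - 5)*(r^3 + 11*r^2 + 40*r + 48) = (r - 5)*(r + 4)*(r^2 + 7*r + 12) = (r - 5)*(r + 4)^2*(r + 3)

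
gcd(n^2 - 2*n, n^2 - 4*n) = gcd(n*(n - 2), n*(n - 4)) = n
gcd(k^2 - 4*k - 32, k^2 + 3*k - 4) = k + 4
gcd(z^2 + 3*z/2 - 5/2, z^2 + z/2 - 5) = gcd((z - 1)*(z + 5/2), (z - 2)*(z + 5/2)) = z + 5/2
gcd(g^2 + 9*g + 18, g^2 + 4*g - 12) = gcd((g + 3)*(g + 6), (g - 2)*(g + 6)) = g + 6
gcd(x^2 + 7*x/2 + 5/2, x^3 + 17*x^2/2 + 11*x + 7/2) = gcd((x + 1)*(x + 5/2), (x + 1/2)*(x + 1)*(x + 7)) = x + 1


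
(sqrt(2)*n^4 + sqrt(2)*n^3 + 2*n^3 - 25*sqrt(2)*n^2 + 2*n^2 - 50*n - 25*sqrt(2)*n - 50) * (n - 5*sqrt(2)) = sqrt(2)*n^5 - 8*n^4 + sqrt(2)*n^4 - 35*sqrt(2)*n^3 - 8*n^3 - 35*sqrt(2)*n^2 + 200*n^2 + 200*n + 250*sqrt(2)*n + 250*sqrt(2)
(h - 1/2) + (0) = h - 1/2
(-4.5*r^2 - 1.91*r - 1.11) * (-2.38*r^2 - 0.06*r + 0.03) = 10.71*r^4 + 4.8158*r^3 + 2.6214*r^2 + 0.00930000000000001*r - 0.0333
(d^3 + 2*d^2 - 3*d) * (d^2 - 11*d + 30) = d^5 - 9*d^4 + 5*d^3 + 93*d^2 - 90*d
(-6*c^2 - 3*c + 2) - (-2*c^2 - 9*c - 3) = -4*c^2 + 6*c + 5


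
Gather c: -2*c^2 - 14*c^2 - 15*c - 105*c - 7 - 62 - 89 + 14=-16*c^2 - 120*c - 144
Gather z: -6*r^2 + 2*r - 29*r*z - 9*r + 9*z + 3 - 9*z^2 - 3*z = -6*r^2 - 7*r - 9*z^2 + z*(6 - 29*r) + 3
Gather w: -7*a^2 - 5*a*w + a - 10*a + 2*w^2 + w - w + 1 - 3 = -7*a^2 - 5*a*w - 9*a + 2*w^2 - 2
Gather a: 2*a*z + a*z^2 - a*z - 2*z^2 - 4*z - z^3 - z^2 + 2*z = a*(z^2 + z) - z^3 - 3*z^2 - 2*z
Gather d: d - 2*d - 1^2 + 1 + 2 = 2 - d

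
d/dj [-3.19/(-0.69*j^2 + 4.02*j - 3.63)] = (12.8238 - 4.4022*j)/(0.69*j^2 - 4.02*j + 3.63)^2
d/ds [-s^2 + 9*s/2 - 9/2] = 9/2 - 2*s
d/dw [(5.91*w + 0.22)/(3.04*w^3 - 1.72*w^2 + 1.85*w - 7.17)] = (-35.9328*w^3 + 8.1588*w^2 + 0.7568*w - 42.7817)/(9.2416*w^6 - 10.4576*w^5 + 14.2064*w^4 - 49.9576*w^3 + 28.0873*w^2 - 26.529*w + 51.4089)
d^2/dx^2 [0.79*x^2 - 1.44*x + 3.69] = 1.58000000000000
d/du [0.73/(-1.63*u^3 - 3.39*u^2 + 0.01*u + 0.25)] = (3.5697*u^2 + 4.9494*u - 0.0073)/(1.63*u^3 + 3.39*u^2 - 0.01*u - 0.25)^2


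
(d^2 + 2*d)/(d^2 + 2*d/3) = 3*(d + 2)/(3*d + 2)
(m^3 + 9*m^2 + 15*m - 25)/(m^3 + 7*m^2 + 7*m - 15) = (m + 5)/(m + 3)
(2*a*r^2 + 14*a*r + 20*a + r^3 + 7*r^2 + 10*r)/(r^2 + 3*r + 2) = (2*a*r + 10*a + r^2 + 5*r)/(r + 1)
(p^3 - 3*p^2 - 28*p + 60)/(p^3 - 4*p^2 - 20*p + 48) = (p + 5)/(p + 4)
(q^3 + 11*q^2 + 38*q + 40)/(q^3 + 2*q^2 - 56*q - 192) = (q^2 + 7*q + 10)/(q^2 - 2*q - 48)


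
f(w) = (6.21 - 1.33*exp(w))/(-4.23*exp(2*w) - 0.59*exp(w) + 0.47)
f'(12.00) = 0.00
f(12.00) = 0.00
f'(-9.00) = 0.00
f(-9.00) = 13.21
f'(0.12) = 2.00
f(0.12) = -0.85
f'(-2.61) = 3.10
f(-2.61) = 15.14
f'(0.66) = 0.59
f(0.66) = -0.22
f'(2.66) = -0.01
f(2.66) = 0.01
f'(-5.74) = 0.05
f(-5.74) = 13.26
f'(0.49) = 0.87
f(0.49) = -0.34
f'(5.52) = -0.00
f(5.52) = 0.00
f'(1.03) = 0.25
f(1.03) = -0.07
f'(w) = (6.21 - 1.33*exp(w))*(8.46*exp(2*w) + 0.59*exp(w))/(-4.23*exp(2*w) - 0.59*exp(w) + 0.47)^2 - 1.33*exp(w)/(-4.23*exp(2*w) - 0.59*exp(w) + 0.47) = (-5.6259*exp(2*w) + 52.5366*exp(w) + 3.0388)*exp(w)/(17.8929*exp(4*w) + 4.9914*exp(3*w) - 3.6281*exp(2*w) - 0.5546*exp(w) + 0.2209)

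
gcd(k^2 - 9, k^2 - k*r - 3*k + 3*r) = k - 3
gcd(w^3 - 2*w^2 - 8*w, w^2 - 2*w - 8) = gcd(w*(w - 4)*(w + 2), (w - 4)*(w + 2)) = w^2 - 2*w - 8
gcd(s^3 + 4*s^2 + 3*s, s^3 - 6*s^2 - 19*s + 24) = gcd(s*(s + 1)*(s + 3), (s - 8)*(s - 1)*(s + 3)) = s + 3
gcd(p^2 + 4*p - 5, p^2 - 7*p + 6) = p - 1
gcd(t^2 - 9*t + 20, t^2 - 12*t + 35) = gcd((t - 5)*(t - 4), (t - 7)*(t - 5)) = t - 5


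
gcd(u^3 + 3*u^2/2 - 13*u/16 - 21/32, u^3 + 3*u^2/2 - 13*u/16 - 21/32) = u^3 + 3*u^2/2 - 13*u/16 - 21/32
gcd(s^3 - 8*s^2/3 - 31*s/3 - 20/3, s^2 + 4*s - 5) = 1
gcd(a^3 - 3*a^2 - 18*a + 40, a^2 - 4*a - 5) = a - 5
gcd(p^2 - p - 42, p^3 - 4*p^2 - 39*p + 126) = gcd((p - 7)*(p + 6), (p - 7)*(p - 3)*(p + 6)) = p^2 - p - 42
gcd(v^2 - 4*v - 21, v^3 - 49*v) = v - 7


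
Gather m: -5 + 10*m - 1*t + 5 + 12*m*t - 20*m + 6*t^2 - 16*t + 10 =m*(12*t - 10) + 6*t^2 - 17*t + 10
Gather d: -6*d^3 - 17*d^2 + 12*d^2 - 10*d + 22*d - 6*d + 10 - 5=-6*d^3 - 5*d^2 + 6*d + 5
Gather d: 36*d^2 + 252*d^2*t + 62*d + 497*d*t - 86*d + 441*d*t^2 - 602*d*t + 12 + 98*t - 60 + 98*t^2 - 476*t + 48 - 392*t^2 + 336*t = d^2*(252*t + 36) + d*(441*t^2 - 105*t - 24) - 294*t^2 - 42*t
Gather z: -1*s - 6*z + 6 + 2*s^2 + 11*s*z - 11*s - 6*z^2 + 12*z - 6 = 2*s^2 - 12*s - 6*z^2 + z*(11*s + 6)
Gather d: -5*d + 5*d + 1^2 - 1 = 0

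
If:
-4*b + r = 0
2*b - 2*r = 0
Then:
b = 0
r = 0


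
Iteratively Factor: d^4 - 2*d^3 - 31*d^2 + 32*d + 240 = (d + 4)*(d^3 - 6*d^2 - 7*d + 60) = (d + 3)*(d + 4)*(d^2 - 9*d + 20) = (d - 5)*(d + 3)*(d + 4)*(d - 4)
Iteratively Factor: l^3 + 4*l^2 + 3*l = (l + 3)*(l^2 + l) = (l + 1)*(l + 3)*(l)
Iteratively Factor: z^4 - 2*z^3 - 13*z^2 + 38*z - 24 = (z - 3)*(z^3 + z^2 - 10*z + 8) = (z - 3)*(z - 2)*(z^2 + 3*z - 4) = (z - 3)*(z - 2)*(z + 4)*(z - 1)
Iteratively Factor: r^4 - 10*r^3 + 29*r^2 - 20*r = (r - 1)*(r^3 - 9*r^2 + 20*r) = (r - 5)*(r - 1)*(r^2 - 4*r) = r*(r - 5)*(r - 1)*(r - 4)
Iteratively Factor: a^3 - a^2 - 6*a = (a - 3)*(a^2 + 2*a) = a*(a - 3)*(a + 2)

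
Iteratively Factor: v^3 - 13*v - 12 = (v + 1)*(v^2 - v - 12) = (v - 4)*(v + 1)*(v + 3)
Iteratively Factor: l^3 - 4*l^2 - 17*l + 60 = (l - 3)*(l^2 - l - 20) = (l - 3)*(l + 4)*(l - 5)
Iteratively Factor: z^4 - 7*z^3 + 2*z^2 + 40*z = (z)*(z^3 - 7*z^2 + 2*z + 40) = z*(z + 2)*(z^2 - 9*z + 20) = z*(z - 4)*(z + 2)*(z - 5)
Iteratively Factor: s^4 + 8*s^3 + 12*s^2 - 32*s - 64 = (s - 2)*(s^3 + 10*s^2 + 32*s + 32) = (s - 2)*(s + 4)*(s^2 + 6*s + 8) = (s - 2)*(s + 2)*(s + 4)*(s + 4)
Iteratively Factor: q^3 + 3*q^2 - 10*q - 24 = (q + 2)*(q^2 + q - 12) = (q + 2)*(q + 4)*(q - 3)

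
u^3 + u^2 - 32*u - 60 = (u - 6)*(u + 2)*(u + 5)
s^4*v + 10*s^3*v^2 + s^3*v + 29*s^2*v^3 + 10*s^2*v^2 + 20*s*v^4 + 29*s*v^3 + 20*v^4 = (s + v)*(s + 4*v)*(s + 5*v)*(s*v + v)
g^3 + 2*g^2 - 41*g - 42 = (g - 6)*(g + 1)*(g + 7)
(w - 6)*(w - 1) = w^2 - 7*w + 6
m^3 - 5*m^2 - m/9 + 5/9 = (m - 5)*(m - 1/3)*(m + 1/3)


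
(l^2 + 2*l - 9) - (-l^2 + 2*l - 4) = 2*l^2 - 5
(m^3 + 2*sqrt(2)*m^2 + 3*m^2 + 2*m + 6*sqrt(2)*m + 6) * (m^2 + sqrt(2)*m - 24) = m^5 + 3*m^4 + 3*sqrt(2)*m^4 - 18*m^3 + 9*sqrt(2)*m^3 - 46*sqrt(2)*m^2 - 54*m^2 - 138*sqrt(2)*m - 48*m - 144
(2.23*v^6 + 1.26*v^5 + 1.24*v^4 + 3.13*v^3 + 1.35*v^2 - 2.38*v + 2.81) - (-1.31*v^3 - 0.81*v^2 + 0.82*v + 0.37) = 2.23*v^6 + 1.26*v^5 + 1.24*v^4 + 4.44*v^3 + 2.16*v^2 - 3.2*v + 2.44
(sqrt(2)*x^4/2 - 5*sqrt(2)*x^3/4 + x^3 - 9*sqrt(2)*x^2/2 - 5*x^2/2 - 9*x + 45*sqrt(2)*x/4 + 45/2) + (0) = sqrt(2)*x^4/2 - 5*sqrt(2)*x^3/4 + x^3 - 9*sqrt(2)*x^2/2 - 5*x^2/2 - 9*x + 45*sqrt(2)*x/4 + 45/2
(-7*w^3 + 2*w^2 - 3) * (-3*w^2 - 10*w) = 21*w^5 + 64*w^4 - 20*w^3 + 9*w^2 + 30*w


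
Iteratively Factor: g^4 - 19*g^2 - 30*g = (g + 2)*(g^3 - 2*g^2 - 15*g) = (g + 2)*(g + 3)*(g^2 - 5*g) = g*(g + 2)*(g + 3)*(g - 5)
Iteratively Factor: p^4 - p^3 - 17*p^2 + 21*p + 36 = (p + 1)*(p^3 - 2*p^2 - 15*p + 36) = (p + 1)*(p + 4)*(p^2 - 6*p + 9) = (p - 3)*(p + 1)*(p + 4)*(p - 3)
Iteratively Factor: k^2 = (k)*(k)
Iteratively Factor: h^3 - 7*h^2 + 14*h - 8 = (h - 1)*(h^2 - 6*h + 8) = (h - 2)*(h - 1)*(h - 4)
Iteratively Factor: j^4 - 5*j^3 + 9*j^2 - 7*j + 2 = (j - 2)*(j^3 - 3*j^2 + 3*j - 1) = (j - 2)*(j - 1)*(j^2 - 2*j + 1) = (j - 2)*(j - 1)^2*(j - 1)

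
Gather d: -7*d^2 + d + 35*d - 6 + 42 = -7*d^2 + 36*d + 36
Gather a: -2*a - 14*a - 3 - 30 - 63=-16*a - 96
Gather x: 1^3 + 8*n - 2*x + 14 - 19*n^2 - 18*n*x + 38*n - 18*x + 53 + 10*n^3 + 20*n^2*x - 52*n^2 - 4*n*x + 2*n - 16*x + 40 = 10*n^3 - 71*n^2 + 48*n + x*(20*n^2 - 22*n - 36) + 108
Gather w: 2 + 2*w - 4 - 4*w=-2*w - 2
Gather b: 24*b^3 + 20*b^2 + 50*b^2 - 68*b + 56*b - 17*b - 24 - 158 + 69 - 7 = 24*b^3 + 70*b^2 - 29*b - 120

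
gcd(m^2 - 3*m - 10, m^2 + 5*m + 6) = m + 2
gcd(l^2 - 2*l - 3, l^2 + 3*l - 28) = 1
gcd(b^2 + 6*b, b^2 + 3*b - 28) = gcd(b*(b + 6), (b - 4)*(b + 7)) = 1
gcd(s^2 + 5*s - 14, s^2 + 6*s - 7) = s + 7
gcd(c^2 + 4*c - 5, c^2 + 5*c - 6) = c - 1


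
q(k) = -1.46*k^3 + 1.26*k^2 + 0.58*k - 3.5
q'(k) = -4.38*k^2 + 2.52*k + 0.58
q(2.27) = -12.77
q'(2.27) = -16.27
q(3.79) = -62.69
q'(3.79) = -52.78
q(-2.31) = 19.88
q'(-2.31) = -28.61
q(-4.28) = 131.57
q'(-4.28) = -90.44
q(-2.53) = 26.74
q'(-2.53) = -33.83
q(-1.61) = 4.93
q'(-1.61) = -14.83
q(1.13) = -3.34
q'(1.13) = -2.17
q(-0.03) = -3.52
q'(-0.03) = 0.50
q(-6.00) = 353.74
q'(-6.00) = -172.22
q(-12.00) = 2693.86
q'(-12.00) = -660.38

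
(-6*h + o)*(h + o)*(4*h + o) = -24*h^3 - 26*h^2*o - h*o^2 + o^3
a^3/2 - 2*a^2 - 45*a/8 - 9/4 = (a/2 + 1/4)*(a - 6)*(a + 3/2)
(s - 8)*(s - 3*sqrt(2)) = s^2 - 8*s - 3*sqrt(2)*s + 24*sqrt(2)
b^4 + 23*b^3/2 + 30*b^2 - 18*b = b*(b - 1/2)*(b + 6)^2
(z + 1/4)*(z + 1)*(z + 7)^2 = z^4 + 61*z^3/4 + 267*z^2/4 + 259*z/4 + 49/4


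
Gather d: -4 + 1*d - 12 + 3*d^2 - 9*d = 3*d^2 - 8*d - 16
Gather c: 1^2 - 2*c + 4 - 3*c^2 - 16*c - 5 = -3*c^2 - 18*c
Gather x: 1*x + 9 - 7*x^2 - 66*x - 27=-7*x^2 - 65*x - 18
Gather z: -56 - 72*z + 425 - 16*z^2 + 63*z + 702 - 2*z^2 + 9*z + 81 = 1152 - 18*z^2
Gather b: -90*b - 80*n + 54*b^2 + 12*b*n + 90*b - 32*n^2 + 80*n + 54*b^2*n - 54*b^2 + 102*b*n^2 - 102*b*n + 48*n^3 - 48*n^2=54*b^2*n + b*(102*n^2 - 90*n) + 48*n^3 - 80*n^2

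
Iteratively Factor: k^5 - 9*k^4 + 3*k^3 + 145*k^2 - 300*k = (k - 5)*(k^4 - 4*k^3 - 17*k^2 + 60*k) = (k - 5)*(k + 4)*(k^3 - 8*k^2 + 15*k) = (k - 5)*(k - 3)*(k + 4)*(k^2 - 5*k) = k*(k - 5)*(k - 3)*(k + 4)*(k - 5)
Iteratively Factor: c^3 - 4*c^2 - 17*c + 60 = (c - 3)*(c^2 - c - 20) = (c - 5)*(c - 3)*(c + 4)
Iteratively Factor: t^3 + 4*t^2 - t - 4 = (t - 1)*(t^2 + 5*t + 4) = (t - 1)*(t + 1)*(t + 4)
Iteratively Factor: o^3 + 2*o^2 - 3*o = (o)*(o^2 + 2*o - 3) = o*(o - 1)*(o + 3)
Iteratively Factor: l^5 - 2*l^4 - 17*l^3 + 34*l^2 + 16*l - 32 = (l - 1)*(l^4 - l^3 - 18*l^2 + 16*l + 32) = (l - 2)*(l - 1)*(l^3 + l^2 - 16*l - 16) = (l - 4)*(l - 2)*(l - 1)*(l^2 + 5*l + 4) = (l - 4)*(l - 2)*(l - 1)*(l + 4)*(l + 1)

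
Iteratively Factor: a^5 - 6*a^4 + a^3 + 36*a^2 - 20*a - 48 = (a + 2)*(a^4 - 8*a^3 + 17*a^2 + 2*a - 24) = (a - 2)*(a + 2)*(a^3 - 6*a^2 + 5*a + 12) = (a - 3)*(a - 2)*(a + 2)*(a^2 - 3*a - 4) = (a - 3)*(a - 2)*(a + 1)*(a + 2)*(a - 4)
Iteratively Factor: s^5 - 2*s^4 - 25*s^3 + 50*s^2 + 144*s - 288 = (s - 3)*(s^4 + s^3 - 22*s^2 - 16*s + 96) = (s - 3)*(s - 2)*(s^3 + 3*s^2 - 16*s - 48) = (s - 4)*(s - 3)*(s - 2)*(s^2 + 7*s + 12) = (s - 4)*(s - 3)*(s - 2)*(s + 3)*(s + 4)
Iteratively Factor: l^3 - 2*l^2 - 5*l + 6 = (l - 3)*(l^2 + l - 2) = (l - 3)*(l + 2)*(l - 1)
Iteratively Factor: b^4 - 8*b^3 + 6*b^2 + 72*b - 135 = (b - 3)*(b^3 - 5*b^2 - 9*b + 45) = (b - 5)*(b - 3)*(b^2 - 9) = (b - 5)*(b - 3)*(b + 3)*(b - 3)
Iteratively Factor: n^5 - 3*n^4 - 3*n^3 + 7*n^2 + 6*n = (n + 1)*(n^4 - 4*n^3 + n^2 + 6*n) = (n - 2)*(n + 1)*(n^3 - 2*n^2 - 3*n) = (n - 3)*(n - 2)*(n + 1)*(n^2 + n) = (n - 3)*(n - 2)*(n + 1)^2*(n)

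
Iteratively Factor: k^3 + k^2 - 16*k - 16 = (k + 1)*(k^2 - 16) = (k - 4)*(k + 1)*(k + 4)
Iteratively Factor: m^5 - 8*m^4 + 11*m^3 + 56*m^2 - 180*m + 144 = (m - 2)*(m^4 - 6*m^3 - m^2 + 54*m - 72) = (m - 2)*(m + 3)*(m^3 - 9*m^2 + 26*m - 24) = (m - 4)*(m - 2)*(m + 3)*(m^2 - 5*m + 6) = (m - 4)*(m - 2)^2*(m + 3)*(m - 3)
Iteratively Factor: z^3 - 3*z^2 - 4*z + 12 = (z - 3)*(z^2 - 4) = (z - 3)*(z - 2)*(z + 2)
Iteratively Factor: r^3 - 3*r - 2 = (r - 2)*(r^2 + 2*r + 1) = (r - 2)*(r + 1)*(r + 1)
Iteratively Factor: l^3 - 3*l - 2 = (l + 1)*(l^2 - l - 2) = (l - 2)*(l + 1)*(l + 1)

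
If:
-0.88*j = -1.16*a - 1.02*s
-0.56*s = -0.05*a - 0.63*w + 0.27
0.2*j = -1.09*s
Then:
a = 1.66984262016163 - 3.89629944704381*w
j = 1.81512122501063 - 4.23528285835815*w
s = 0.77711612079966*w - 0.333049766056997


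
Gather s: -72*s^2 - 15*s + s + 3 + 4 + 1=-72*s^2 - 14*s + 8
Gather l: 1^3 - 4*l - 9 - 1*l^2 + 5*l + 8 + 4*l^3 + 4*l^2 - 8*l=4*l^3 + 3*l^2 - 7*l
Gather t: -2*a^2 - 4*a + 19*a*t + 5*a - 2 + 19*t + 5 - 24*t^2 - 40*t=-2*a^2 + a - 24*t^2 + t*(19*a - 21) + 3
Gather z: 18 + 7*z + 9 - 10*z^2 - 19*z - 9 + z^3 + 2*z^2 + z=z^3 - 8*z^2 - 11*z + 18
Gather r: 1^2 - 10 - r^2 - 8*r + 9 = -r^2 - 8*r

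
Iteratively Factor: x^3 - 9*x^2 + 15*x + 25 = (x + 1)*(x^2 - 10*x + 25) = (x - 5)*(x + 1)*(x - 5)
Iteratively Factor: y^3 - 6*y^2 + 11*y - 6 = (y - 2)*(y^2 - 4*y + 3) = (y - 3)*(y - 2)*(y - 1)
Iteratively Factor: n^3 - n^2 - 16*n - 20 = (n + 2)*(n^2 - 3*n - 10) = (n + 2)^2*(n - 5)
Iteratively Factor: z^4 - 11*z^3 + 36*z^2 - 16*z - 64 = (z - 4)*(z^3 - 7*z^2 + 8*z + 16) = (z - 4)^2*(z^2 - 3*z - 4) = (z - 4)^3*(z + 1)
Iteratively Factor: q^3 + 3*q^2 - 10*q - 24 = (q - 3)*(q^2 + 6*q + 8) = (q - 3)*(q + 2)*(q + 4)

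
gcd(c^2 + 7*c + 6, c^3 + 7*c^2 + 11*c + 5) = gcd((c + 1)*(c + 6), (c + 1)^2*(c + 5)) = c + 1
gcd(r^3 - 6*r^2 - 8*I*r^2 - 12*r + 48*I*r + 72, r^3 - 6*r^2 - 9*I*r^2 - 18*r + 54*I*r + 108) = r^2 + r*(-6 - 6*I) + 36*I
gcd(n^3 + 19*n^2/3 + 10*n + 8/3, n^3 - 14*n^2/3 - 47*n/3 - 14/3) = n^2 + 7*n/3 + 2/3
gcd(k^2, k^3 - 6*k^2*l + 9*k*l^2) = k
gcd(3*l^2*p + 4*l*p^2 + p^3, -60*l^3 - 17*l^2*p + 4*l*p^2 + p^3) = 3*l + p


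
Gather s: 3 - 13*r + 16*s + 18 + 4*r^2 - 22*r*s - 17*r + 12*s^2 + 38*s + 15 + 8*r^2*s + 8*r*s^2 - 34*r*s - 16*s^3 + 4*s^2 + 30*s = 4*r^2 - 30*r - 16*s^3 + s^2*(8*r + 16) + s*(8*r^2 - 56*r + 84) + 36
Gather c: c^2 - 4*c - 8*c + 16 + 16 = c^2 - 12*c + 32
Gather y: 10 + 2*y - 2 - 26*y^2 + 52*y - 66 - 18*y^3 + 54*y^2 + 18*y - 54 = -18*y^3 + 28*y^2 + 72*y - 112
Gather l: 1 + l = l + 1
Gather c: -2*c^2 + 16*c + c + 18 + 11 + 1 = -2*c^2 + 17*c + 30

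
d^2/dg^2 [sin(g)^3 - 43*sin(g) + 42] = (49 - 9*sin(g)^2)*sin(g)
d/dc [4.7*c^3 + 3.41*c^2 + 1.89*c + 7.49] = 14.1*c^2 + 6.82*c + 1.89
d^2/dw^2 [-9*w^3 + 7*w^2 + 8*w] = 14 - 54*w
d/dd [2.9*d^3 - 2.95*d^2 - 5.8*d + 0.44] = 8.7*d^2 - 5.9*d - 5.8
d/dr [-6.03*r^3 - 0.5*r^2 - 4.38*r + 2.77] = -18.09*r^2 - 1.0*r - 4.38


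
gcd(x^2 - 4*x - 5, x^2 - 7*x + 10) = x - 5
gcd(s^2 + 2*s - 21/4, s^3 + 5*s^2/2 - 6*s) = s - 3/2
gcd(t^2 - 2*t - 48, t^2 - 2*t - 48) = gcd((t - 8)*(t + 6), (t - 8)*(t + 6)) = t^2 - 2*t - 48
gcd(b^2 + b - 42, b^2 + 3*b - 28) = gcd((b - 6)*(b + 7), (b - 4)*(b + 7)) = b + 7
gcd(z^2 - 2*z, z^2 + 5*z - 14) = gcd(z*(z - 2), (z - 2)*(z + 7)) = z - 2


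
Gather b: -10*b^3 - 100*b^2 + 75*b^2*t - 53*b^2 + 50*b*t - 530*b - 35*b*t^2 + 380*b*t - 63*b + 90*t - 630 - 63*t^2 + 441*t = -10*b^3 + b^2*(75*t - 153) + b*(-35*t^2 + 430*t - 593) - 63*t^2 + 531*t - 630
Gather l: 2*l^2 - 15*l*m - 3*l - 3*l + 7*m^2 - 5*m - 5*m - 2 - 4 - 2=2*l^2 + l*(-15*m - 6) + 7*m^2 - 10*m - 8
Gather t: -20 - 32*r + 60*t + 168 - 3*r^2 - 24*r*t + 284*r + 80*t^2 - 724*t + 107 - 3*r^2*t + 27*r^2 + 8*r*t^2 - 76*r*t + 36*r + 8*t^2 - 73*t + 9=24*r^2 + 288*r + t^2*(8*r + 88) + t*(-3*r^2 - 100*r - 737) + 264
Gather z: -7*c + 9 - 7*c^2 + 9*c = -7*c^2 + 2*c + 9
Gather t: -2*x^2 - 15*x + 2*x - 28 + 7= -2*x^2 - 13*x - 21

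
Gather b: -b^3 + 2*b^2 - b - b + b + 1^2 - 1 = -b^3 + 2*b^2 - b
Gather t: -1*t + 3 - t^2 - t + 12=-t^2 - 2*t + 15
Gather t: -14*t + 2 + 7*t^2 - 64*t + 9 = 7*t^2 - 78*t + 11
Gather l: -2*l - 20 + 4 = -2*l - 16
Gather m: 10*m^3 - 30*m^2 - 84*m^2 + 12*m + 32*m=10*m^3 - 114*m^2 + 44*m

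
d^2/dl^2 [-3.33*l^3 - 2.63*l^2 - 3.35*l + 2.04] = -19.98*l - 5.26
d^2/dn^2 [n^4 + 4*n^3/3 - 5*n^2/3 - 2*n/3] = 12*n^2 + 8*n - 10/3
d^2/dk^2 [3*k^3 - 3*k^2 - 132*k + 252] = 18*k - 6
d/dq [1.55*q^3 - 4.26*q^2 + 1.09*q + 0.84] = 4.65*q^2 - 8.52*q + 1.09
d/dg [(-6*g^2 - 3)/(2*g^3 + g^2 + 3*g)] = 3*(4*g^4 + 2*g + 3)/(g^2*(4*g^4 + 4*g^3 + 13*g^2 + 6*g + 9))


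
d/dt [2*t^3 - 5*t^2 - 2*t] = 6*t^2 - 10*t - 2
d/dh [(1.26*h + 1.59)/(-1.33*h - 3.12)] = (-2.415945*h - 5.66748)/(1.33*h + 3.12)^3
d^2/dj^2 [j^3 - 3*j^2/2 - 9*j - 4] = 6*j - 3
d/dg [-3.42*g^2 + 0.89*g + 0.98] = 0.89 - 6.84*g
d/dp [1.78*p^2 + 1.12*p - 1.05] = 3.56*p + 1.12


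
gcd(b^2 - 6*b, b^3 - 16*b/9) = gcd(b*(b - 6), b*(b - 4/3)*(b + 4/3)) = b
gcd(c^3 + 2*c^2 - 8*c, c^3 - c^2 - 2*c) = c^2 - 2*c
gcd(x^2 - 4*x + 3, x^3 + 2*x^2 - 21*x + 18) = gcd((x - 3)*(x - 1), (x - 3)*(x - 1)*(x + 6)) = x^2 - 4*x + 3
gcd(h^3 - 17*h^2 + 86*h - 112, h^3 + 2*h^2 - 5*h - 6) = h - 2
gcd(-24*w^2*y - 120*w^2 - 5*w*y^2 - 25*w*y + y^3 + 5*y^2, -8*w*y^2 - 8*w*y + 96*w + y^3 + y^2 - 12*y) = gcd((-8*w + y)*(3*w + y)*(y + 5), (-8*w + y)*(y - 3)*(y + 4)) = -8*w + y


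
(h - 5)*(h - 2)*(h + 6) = h^3 - h^2 - 32*h + 60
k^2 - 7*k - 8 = (k - 8)*(k + 1)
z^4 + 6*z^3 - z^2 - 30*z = z*(z - 2)*(z + 3)*(z + 5)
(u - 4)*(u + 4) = u^2 - 16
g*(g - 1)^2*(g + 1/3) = g^4 - 5*g^3/3 + g^2/3 + g/3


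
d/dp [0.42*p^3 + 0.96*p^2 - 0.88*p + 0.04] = 1.26*p^2 + 1.92*p - 0.88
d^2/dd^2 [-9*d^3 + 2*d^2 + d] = 4 - 54*d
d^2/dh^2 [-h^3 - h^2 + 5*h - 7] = -6*h - 2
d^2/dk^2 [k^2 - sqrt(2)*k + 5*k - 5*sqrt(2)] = 2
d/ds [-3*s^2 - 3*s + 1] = -6*s - 3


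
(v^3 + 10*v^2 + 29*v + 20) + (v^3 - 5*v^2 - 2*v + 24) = 2*v^3 + 5*v^2 + 27*v + 44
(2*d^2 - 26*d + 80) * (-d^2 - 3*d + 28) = -2*d^4 + 20*d^3 + 54*d^2 - 968*d + 2240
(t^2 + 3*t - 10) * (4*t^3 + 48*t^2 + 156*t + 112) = 4*t^5 + 60*t^4 + 260*t^3 + 100*t^2 - 1224*t - 1120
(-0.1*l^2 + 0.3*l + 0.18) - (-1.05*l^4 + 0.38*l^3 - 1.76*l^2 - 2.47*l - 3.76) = 1.05*l^4 - 0.38*l^3 + 1.66*l^2 + 2.77*l + 3.94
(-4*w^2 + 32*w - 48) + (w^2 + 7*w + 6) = -3*w^2 + 39*w - 42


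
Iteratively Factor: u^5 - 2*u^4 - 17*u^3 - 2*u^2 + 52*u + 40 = (u + 2)*(u^4 - 4*u^3 - 9*u^2 + 16*u + 20) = (u - 5)*(u + 2)*(u^3 + u^2 - 4*u - 4) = (u - 5)*(u - 2)*(u + 2)*(u^2 + 3*u + 2) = (u - 5)*(u - 2)*(u + 2)^2*(u + 1)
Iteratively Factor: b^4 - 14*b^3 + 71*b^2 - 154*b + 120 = (b - 3)*(b^3 - 11*b^2 + 38*b - 40) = (b - 3)*(b - 2)*(b^2 - 9*b + 20) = (b - 5)*(b - 3)*(b - 2)*(b - 4)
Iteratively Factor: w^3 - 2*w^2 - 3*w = (w)*(w^2 - 2*w - 3) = w*(w - 3)*(w + 1)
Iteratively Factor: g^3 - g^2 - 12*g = (g - 4)*(g^2 + 3*g) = g*(g - 4)*(g + 3)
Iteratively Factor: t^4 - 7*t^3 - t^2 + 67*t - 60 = (t - 5)*(t^3 - 2*t^2 - 11*t + 12) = (t - 5)*(t + 3)*(t^2 - 5*t + 4) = (t - 5)*(t - 4)*(t + 3)*(t - 1)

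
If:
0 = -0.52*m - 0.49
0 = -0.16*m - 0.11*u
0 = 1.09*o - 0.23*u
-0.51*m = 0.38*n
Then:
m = -0.94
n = 1.26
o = 0.29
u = 1.37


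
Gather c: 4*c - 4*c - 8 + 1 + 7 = 0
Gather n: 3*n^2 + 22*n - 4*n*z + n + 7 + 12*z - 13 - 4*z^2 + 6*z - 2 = 3*n^2 + n*(23 - 4*z) - 4*z^2 + 18*z - 8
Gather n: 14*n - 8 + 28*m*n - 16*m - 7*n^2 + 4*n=-16*m - 7*n^2 + n*(28*m + 18) - 8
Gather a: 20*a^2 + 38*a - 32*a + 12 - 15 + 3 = 20*a^2 + 6*a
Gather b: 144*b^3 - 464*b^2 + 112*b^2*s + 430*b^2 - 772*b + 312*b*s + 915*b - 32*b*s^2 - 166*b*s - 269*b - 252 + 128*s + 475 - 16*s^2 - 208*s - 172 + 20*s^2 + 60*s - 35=144*b^3 + b^2*(112*s - 34) + b*(-32*s^2 + 146*s - 126) + 4*s^2 - 20*s + 16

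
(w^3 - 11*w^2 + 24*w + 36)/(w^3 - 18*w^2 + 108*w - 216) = (w + 1)/(w - 6)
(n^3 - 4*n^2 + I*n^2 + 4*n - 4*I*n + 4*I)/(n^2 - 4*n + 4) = n + I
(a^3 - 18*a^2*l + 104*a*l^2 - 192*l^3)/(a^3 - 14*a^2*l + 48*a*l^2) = (a - 4*l)/a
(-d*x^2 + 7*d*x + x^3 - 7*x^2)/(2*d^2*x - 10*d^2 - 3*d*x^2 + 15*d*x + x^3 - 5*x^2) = x*(x - 7)/(-2*d*x + 10*d + x^2 - 5*x)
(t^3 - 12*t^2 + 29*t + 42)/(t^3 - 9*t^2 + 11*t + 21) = (t - 6)/(t - 3)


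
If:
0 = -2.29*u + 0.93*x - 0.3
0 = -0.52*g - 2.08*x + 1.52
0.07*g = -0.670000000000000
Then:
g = -9.57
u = 1.14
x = 3.12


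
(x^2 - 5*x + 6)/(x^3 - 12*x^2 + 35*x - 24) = (x - 2)/(x^2 - 9*x + 8)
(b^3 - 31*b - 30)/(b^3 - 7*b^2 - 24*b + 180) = (b + 1)/(b - 6)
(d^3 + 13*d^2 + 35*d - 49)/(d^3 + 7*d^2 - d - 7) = (d + 7)/(d + 1)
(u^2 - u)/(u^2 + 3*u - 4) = u/(u + 4)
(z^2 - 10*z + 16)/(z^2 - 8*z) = (z - 2)/z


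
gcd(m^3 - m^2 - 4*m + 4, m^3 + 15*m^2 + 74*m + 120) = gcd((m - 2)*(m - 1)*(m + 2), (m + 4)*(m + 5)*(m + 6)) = 1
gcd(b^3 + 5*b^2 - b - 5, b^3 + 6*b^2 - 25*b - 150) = b + 5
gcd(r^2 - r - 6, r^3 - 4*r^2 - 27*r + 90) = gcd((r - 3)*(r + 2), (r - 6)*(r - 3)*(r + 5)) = r - 3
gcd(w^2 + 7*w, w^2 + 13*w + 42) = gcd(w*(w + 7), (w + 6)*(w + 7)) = w + 7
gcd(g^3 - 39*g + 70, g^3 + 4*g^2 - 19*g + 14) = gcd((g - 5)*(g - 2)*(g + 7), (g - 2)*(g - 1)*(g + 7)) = g^2 + 5*g - 14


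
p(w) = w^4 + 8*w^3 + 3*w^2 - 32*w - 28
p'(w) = 4*w^3 + 24*w^2 + 6*w - 32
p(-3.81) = -94.27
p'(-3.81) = 72.30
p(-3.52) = -73.58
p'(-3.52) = 69.79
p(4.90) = 1404.90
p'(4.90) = 1044.24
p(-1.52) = 4.81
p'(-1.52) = 0.28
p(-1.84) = 2.66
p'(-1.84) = 13.30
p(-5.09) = -171.14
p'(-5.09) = 31.77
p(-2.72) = -25.02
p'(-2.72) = 48.75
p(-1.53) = 4.81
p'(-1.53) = 0.68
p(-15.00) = 24752.00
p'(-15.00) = -8222.00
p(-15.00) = 24752.00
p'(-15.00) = -8222.00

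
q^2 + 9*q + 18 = (q + 3)*(q + 6)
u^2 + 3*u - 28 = (u - 4)*(u + 7)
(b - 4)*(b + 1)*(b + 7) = b^3 + 4*b^2 - 25*b - 28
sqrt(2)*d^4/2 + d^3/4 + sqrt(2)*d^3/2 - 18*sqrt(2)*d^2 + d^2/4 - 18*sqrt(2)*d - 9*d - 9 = (d/2 + 1/2)*(d - 6)*(d + 6)*(sqrt(2)*d + 1/2)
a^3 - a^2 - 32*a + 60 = (a - 5)*(a - 2)*(a + 6)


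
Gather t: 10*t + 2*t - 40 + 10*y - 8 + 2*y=12*t + 12*y - 48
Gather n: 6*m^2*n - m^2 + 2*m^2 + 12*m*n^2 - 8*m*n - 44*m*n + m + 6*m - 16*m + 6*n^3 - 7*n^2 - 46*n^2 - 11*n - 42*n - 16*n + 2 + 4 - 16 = m^2 - 9*m + 6*n^3 + n^2*(12*m - 53) + n*(6*m^2 - 52*m - 69) - 10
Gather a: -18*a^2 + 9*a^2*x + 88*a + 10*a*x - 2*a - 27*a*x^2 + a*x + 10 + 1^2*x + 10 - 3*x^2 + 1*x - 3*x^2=a^2*(9*x - 18) + a*(-27*x^2 + 11*x + 86) - 6*x^2 + 2*x + 20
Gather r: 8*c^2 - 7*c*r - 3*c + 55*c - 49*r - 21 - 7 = 8*c^2 + 52*c + r*(-7*c - 49) - 28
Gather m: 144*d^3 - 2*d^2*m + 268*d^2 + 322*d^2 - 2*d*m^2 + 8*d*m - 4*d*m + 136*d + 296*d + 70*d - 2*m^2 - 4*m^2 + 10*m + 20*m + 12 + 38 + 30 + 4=144*d^3 + 590*d^2 + 502*d + m^2*(-2*d - 6) + m*(-2*d^2 + 4*d + 30) + 84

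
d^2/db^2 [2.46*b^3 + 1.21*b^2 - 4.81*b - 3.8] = 14.76*b + 2.42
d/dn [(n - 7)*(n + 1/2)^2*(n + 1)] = 4*n^3 - 15*n^2 - 51*n/2 - 17/2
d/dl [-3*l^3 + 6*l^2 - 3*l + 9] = -9*l^2 + 12*l - 3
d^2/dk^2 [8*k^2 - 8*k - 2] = 16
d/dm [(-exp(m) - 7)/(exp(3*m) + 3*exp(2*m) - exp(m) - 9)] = ((exp(m) + 7)*(3*exp(2*m) + 6*exp(m) - 1) - exp(3*m) - 3*exp(2*m) + exp(m) + 9)*exp(m)/(exp(3*m) + 3*exp(2*m) - exp(m) - 9)^2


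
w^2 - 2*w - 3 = (w - 3)*(w + 1)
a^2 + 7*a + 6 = (a + 1)*(a + 6)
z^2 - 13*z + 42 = (z - 7)*(z - 6)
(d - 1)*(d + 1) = d^2 - 1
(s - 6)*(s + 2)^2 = s^3 - 2*s^2 - 20*s - 24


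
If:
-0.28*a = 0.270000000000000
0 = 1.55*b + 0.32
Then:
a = -0.96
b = -0.21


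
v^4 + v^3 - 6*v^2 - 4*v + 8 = (v - 2)*(v - 1)*(v + 2)^2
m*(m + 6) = m^2 + 6*m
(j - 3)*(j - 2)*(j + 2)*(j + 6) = j^4 + 3*j^3 - 22*j^2 - 12*j + 72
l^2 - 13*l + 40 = (l - 8)*(l - 5)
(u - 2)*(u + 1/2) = u^2 - 3*u/2 - 1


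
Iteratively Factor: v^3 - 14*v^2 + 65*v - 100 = (v - 5)*(v^2 - 9*v + 20) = (v - 5)*(v - 4)*(v - 5)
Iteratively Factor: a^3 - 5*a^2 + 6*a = (a - 2)*(a^2 - 3*a) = a*(a - 2)*(a - 3)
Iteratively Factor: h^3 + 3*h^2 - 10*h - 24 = (h + 4)*(h^2 - h - 6) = (h + 2)*(h + 4)*(h - 3)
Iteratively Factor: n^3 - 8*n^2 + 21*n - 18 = (n - 3)*(n^2 - 5*n + 6) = (n - 3)*(n - 2)*(n - 3)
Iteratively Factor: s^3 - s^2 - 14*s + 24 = (s - 2)*(s^2 + s - 12) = (s - 3)*(s - 2)*(s + 4)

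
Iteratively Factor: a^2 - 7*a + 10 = (a - 5)*(a - 2)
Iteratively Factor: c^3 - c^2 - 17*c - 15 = (c - 5)*(c^2 + 4*c + 3) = (c - 5)*(c + 3)*(c + 1)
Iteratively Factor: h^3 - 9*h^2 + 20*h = (h)*(h^2 - 9*h + 20) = h*(h - 5)*(h - 4)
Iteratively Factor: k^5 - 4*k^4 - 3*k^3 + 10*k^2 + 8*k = (k - 4)*(k^4 - 3*k^2 - 2*k) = (k - 4)*(k - 2)*(k^3 + 2*k^2 + k) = (k - 4)*(k - 2)*(k + 1)*(k^2 + k) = k*(k - 4)*(k - 2)*(k + 1)*(k + 1)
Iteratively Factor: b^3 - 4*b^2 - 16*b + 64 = (b - 4)*(b^2 - 16) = (b - 4)*(b + 4)*(b - 4)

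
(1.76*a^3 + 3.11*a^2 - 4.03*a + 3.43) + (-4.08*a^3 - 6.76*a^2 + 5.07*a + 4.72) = -2.32*a^3 - 3.65*a^2 + 1.04*a + 8.15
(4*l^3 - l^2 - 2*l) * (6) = 24*l^3 - 6*l^2 - 12*l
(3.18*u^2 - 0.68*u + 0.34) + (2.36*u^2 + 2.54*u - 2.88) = 5.54*u^2 + 1.86*u - 2.54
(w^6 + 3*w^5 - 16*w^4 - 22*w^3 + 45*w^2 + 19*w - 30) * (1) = w^6 + 3*w^5 - 16*w^4 - 22*w^3 + 45*w^2 + 19*w - 30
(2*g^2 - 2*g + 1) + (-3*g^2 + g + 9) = -g^2 - g + 10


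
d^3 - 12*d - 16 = (d - 4)*(d + 2)^2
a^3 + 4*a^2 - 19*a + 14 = (a - 2)*(a - 1)*(a + 7)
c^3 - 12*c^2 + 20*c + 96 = (c - 8)*(c - 6)*(c + 2)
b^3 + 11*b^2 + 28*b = b*(b + 4)*(b + 7)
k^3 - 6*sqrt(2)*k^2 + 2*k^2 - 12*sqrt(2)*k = k*(k + 2)*(k - 6*sqrt(2))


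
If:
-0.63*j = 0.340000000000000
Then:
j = -0.54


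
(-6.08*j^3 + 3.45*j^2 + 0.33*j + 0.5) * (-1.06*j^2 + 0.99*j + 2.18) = 6.4448*j^5 - 9.6762*j^4 - 10.1887*j^3 + 7.3177*j^2 + 1.2144*j + 1.09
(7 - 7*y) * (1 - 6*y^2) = 42*y^3 - 42*y^2 - 7*y + 7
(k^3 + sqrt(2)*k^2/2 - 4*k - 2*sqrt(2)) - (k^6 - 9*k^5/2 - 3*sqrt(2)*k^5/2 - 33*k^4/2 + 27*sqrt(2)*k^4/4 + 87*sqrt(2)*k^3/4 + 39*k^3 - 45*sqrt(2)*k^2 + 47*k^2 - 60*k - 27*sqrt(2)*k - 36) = -k^6 + 3*sqrt(2)*k^5/2 + 9*k^5/2 - 27*sqrt(2)*k^4/4 + 33*k^4/2 - 38*k^3 - 87*sqrt(2)*k^3/4 - 47*k^2 + 91*sqrt(2)*k^2/2 + 27*sqrt(2)*k + 56*k - 2*sqrt(2) + 36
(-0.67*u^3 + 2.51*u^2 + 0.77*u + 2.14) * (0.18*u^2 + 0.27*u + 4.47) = -0.1206*u^5 + 0.2709*u^4 - 2.1786*u^3 + 11.8128*u^2 + 4.0197*u + 9.5658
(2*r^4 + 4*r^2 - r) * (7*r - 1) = 14*r^5 - 2*r^4 + 28*r^3 - 11*r^2 + r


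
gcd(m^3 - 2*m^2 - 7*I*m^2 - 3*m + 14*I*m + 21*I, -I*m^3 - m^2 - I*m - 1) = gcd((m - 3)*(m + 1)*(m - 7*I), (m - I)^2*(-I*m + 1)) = 1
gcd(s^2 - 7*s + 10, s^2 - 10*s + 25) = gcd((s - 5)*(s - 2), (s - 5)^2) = s - 5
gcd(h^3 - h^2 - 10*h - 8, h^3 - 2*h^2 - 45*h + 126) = 1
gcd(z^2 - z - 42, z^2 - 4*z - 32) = 1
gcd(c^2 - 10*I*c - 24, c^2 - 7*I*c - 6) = c - 6*I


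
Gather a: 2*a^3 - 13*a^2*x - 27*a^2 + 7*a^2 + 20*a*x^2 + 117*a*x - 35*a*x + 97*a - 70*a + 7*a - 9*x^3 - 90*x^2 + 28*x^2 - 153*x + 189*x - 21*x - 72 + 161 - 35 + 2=2*a^3 + a^2*(-13*x - 20) + a*(20*x^2 + 82*x + 34) - 9*x^3 - 62*x^2 + 15*x + 56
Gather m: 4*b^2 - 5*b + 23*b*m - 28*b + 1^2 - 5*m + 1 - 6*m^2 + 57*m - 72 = 4*b^2 - 33*b - 6*m^2 + m*(23*b + 52) - 70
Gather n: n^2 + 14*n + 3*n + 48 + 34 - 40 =n^2 + 17*n + 42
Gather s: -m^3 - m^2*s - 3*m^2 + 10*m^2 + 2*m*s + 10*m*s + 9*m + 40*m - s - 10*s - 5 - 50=-m^3 + 7*m^2 + 49*m + s*(-m^2 + 12*m - 11) - 55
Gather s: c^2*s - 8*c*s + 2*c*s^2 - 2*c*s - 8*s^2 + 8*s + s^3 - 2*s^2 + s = s^3 + s^2*(2*c - 10) + s*(c^2 - 10*c + 9)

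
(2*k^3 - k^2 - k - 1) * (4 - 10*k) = -20*k^4 + 18*k^3 + 6*k^2 + 6*k - 4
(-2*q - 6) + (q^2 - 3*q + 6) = q^2 - 5*q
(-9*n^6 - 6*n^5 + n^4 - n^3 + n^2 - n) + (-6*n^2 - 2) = -9*n^6 - 6*n^5 + n^4 - n^3 - 5*n^2 - n - 2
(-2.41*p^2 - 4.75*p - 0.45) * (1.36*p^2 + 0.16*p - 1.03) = -3.2776*p^4 - 6.8456*p^3 + 1.1103*p^2 + 4.8205*p + 0.4635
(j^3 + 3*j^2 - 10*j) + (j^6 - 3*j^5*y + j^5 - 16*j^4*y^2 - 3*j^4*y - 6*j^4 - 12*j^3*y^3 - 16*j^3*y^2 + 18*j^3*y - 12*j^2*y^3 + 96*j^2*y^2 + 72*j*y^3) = j^6 - 3*j^5*y + j^5 - 16*j^4*y^2 - 3*j^4*y - 6*j^4 - 12*j^3*y^3 - 16*j^3*y^2 + 18*j^3*y + j^3 - 12*j^2*y^3 + 96*j^2*y^2 + 3*j^2 + 72*j*y^3 - 10*j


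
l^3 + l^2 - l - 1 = (l - 1)*(l + 1)^2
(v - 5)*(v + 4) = v^2 - v - 20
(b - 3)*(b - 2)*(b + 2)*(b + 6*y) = b^4 + 6*b^3*y - 3*b^3 - 18*b^2*y - 4*b^2 - 24*b*y + 12*b + 72*y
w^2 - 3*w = w*(w - 3)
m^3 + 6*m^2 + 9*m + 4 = (m + 1)^2*(m + 4)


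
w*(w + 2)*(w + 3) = w^3 + 5*w^2 + 6*w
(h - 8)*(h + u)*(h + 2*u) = h^3 + 3*h^2*u - 8*h^2 + 2*h*u^2 - 24*h*u - 16*u^2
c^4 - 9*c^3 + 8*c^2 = c^2*(c - 8)*(c - 1)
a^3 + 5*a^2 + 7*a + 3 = (a + 1)^2*(a + 3)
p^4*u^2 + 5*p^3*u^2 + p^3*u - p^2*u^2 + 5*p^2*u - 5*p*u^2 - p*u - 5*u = (p - 1)*(p + 5)*(p*u + 1)*(p*u + u)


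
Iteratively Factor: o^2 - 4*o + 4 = (o - 2)*(o - 2)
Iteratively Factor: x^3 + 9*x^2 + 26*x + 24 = (x + 4)*(x^2 + 5*x + 6) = (x + 2)*(x + 4)*(x + 3)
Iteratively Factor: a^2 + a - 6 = (a - 2)*(a + 3)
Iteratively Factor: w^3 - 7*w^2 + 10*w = (w - 2)*(w^2 - 5*w) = (w - 5)*(w - 2)*(w)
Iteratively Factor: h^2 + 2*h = (h + 2)*(h)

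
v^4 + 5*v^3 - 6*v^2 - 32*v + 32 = (v - 2)*(v - 1)*(v + 4)^2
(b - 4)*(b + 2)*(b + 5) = b^3 + 3*b^2 - 18*b - 40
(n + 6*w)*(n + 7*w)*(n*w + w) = n^3*w + 13*n^2*w^2 + n^2*w + 42*n*w^3 + 13*n*w^2 + 42*w^3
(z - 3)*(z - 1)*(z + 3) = z^3 - z^2 - 9*z + 9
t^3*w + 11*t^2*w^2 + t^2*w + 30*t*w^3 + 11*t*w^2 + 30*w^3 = (t + 5*w)*(t + 6*w)*(t*w + w)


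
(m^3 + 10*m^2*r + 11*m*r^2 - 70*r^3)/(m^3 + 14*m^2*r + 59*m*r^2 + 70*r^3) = (m - 2*r)/(m + 2*r)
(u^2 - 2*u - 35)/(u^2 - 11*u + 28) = (u + 5)/(u - 4)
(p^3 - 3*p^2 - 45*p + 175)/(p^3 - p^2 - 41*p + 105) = (p - 5)/(p - 3)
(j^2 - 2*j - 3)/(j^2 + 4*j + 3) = (j - 3)/(j + 3)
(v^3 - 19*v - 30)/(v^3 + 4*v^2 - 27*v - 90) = (v + 2)/(v + 6)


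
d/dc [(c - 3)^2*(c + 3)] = 3*(c - 3)*(c + 1)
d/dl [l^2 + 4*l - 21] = 2*l + 4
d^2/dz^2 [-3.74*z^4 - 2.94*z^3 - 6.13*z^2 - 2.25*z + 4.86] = -44.88*z^2 - 17.64*z - 12.26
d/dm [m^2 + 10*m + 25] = 2*m + 10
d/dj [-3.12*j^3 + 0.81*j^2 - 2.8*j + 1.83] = -9.36*j^2 + 1.62*j - 2.8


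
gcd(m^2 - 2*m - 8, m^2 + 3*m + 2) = m + 2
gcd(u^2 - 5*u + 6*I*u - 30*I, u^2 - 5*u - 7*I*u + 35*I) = u - 5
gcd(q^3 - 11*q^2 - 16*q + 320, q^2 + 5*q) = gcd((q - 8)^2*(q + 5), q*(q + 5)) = q + 5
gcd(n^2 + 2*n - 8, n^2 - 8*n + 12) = n - 2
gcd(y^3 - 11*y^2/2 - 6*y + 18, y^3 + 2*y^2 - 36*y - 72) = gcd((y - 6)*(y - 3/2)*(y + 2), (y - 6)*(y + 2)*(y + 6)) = y^2 - 4*y - 12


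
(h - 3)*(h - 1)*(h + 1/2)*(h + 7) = h^4 + 7*h^3/2 - 47*h^2/2 + 17*h/2 + 21/2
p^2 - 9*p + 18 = (p - 6)*(p - 3)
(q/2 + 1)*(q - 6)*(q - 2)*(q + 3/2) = q^4/2 - 9*q^3/4 - 13*q^2/2 + 9*q + 18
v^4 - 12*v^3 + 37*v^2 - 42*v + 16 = (v - 8)*(v - 2)*(v - 1)^2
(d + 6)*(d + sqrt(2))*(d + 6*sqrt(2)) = d^3 + 6*d^2 + 7*sqrt(2)*d^2 + 12*d + 42*sqrt(2)*d + 72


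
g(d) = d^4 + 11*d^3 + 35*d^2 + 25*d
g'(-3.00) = 4.00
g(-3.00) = 24.00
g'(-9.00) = -848.00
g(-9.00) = 1152.00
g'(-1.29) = -18.97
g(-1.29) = 5.15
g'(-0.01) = 24.30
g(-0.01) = -0.25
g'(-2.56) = -5.04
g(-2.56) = 23.78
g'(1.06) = 141.04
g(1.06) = 80.19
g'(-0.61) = -6.33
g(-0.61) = -4.58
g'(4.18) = 1186.33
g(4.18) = 1824.70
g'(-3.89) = 16.60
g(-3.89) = 13.85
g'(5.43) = 2018.51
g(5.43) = 3798.21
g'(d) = 4*d^3 + 33*d^2 + 70*d + 25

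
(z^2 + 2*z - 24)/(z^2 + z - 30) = (z - 4)/(z - 5)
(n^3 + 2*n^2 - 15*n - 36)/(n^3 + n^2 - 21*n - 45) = (n - 4)/(n - 5)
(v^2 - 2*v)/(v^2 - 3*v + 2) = v/(v - 1)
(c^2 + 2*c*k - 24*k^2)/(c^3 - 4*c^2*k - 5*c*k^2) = (-c^2 - 2*c*k + 24*k^2)/(c*(-c^2 + 4*c*k + 5*k^2))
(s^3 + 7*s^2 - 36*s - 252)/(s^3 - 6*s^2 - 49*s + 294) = (s + 6)/(s - 7)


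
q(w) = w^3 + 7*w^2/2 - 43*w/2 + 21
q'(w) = 3*w^2 + 7*w - 43/2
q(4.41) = 80.02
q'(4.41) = 67.71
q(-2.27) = 76.14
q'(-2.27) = -21.93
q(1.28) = 1.31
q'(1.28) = -7.62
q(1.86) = -0.45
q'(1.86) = 1.90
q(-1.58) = 59.76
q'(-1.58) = -25.07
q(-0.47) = 31.77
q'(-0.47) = -24.13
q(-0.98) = 44.49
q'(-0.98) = -25.48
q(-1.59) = 60.01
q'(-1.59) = -25.05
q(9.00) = 840.00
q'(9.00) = 284.50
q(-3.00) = 90.00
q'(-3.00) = -15.50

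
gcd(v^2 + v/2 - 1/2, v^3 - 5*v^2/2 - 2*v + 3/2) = v^2 + v/2 - 1/2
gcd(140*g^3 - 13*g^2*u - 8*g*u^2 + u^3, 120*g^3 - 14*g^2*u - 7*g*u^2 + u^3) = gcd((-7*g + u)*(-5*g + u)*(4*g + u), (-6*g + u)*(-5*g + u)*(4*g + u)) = -20*g^2 - g*u + u^2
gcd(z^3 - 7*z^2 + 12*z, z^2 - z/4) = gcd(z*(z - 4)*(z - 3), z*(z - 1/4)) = z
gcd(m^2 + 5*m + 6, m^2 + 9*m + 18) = m + 3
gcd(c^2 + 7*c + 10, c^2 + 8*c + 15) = c + 5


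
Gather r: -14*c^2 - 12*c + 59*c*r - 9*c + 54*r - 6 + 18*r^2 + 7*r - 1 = -14*c^2 - 21*c + 18*r^2 + r*(59*c + 61) - 7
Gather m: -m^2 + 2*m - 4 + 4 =-m^2 + 2*m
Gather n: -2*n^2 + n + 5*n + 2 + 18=-2*n^2 + 6*n + 20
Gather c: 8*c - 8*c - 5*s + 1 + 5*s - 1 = 0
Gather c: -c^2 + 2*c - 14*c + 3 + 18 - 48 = -c^2 - 12*c - 27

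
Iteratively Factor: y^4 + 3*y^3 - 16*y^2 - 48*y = (y + 3)*(y^3 - 16*y) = (y - 4)*(y + 3)*(y^2 + 4*y) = y*(y - 4)*(y + 3)*(y + 4)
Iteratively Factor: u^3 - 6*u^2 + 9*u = (u - 3)*(u^2 - 3*u) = u*(u - 3)*(u - 3)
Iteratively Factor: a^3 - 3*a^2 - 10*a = (a - 5)*(a^2 + 2*a) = a*(a - 5)*(a + 2)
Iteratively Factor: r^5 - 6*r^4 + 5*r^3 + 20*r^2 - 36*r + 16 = (r - 1)*(r^4 - 5*r^3 + 20*r - 16) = (r - 1)^2*(r^3 - 4*r^2 - 4*r + 16) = (r - 4)*(r - 1)^2*(r^2 - 4) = (r - 4)*(r - 2)*(r - 1)^2*(r + 2)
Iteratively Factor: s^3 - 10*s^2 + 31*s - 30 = (s - 5)*(s^2 - 5*s + 6) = (s - 5)*(s - 3)*(s - 2)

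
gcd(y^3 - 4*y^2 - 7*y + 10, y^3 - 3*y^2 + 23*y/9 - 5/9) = y - 1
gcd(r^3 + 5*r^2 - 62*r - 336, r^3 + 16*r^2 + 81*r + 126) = r^2 + 13*r + 42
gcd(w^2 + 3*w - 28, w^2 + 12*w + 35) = w + 7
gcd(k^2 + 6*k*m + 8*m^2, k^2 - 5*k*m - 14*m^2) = k + 2*m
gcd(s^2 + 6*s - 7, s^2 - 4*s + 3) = s - 1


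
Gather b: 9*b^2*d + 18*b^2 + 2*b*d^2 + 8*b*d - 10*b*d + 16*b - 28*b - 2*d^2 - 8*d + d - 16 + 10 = b^2*(9*d + 18) + b*(2*d^2 - 2*d - 12) - 2*d^2 - 7*d - 6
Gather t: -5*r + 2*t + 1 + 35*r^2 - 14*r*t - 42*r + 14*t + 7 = 35*r^2 - 47*r + t*(16 - 14*r) + 8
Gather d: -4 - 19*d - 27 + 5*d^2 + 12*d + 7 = 5*d^2 - 7*d - 24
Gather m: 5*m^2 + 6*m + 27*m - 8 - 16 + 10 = 5*m^2 + 33*m - 14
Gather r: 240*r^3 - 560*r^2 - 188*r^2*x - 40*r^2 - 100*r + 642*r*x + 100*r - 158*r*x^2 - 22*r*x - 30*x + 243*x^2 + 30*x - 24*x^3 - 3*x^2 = 240*r^3 + r^2*(-188*x - 600) + r*(-158*x^2 + 620*x) - 24*x^3 + 240*x^2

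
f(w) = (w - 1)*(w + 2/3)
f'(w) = 2*w - 1/3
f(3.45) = 10.09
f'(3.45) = 6.57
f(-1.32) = 1.52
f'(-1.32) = -2.97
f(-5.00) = 26.00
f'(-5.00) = -10.33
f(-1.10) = 0.91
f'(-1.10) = -2.53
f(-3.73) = 14.49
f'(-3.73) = -7.79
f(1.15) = 0.27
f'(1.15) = 1.97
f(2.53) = 4.89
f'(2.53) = 4.73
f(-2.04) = 4.17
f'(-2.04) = -4.41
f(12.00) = 139.33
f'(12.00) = 23.67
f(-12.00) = 147.33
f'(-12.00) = -24.33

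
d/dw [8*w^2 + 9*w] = 16*w + 9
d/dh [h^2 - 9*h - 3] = 2*h - 9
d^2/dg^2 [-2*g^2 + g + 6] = -4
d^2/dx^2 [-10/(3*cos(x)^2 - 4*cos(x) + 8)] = 10*(-36*sin(x)^4 - 62*sin(x)^2 - 77*cos(x) + 9*cos(3*x) + 82)/(3*sin(x)^2 + 4*cos(x) - 11)^3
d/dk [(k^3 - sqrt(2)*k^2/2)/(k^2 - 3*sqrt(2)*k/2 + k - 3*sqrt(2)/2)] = k*(-k*(2*k - sqrt(2))*(4*k - 3*sqrt(2) + 2) + 2*(3*k - sqrt(2))*(2*k^2 - 3*sqrt(2)*k + 2*k - 3*sqrt(2)))/(2*k^2 - 3*sqrt(2)*k + 2*k - 3*sqrt(2))^2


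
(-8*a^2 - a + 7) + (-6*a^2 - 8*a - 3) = -14*a^2 - 9*a + 4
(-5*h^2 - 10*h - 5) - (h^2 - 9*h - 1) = -6*h^2 - h - 4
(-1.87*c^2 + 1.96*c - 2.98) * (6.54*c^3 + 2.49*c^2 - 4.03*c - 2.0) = -12.2298*c^5 + 8.1621*c^4 - 7.0727*c^3 - 11.579*c^2 + 8.0894*c + 5.96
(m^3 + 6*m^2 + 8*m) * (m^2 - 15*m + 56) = m^5 - 9*m^4 - 26*m^3 + 216*m^2 + 448*m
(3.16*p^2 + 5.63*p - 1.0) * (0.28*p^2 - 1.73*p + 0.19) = 0.8848*p^4 - 3.8904*p^3 - 9.4195*p^2 + 2.7997*p - 0.19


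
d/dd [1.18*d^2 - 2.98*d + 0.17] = 2.36*d - 2.98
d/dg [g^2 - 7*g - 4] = 2*g - 7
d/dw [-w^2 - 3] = -2*w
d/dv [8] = 0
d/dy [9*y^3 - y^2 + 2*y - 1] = 27*y^2 - 2*y + 2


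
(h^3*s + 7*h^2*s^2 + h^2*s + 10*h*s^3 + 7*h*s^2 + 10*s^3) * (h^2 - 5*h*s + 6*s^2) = h^5*s + 2*h^4*s^2 + h^4*s - 19*h^3*s^3 + 2*h^3*s^2 - 8*h^2*s^4 - 19*h^2*s^3 + 60*h*s^5 - 8*h*s^4 + 60*s^5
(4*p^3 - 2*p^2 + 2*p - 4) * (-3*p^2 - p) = -12*p^5 + 2*p^4 - 4*p^3 + 10*p^2 + 4*p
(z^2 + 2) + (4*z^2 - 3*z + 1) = 5*z^2 - 3*z + 3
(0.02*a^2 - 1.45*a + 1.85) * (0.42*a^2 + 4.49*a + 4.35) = 0.0084*a^4 - 0.5192*a^3 - 5.6465*a^2 + 1.999*a + 8.0475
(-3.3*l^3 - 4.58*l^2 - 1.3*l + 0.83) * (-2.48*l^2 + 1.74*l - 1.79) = 8.184*l^5 + 5.6164*l^4 + 1.1618*l^3 + 3.8778*l^2 + 3.7712*l - 1.4857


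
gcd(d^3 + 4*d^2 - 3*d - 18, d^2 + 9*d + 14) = 1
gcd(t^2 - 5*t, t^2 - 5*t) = t^2 - 5*t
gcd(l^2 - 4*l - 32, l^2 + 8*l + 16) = l + 4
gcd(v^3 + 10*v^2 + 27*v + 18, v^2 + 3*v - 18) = v + 6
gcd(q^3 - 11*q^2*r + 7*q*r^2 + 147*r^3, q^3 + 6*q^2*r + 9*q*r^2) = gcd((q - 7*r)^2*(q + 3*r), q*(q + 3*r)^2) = q + 3*r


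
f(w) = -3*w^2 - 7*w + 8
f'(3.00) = -25.00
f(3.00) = -40.00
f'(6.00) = -43.00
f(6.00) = -142.00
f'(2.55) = -22.30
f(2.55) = -29.36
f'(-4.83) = 21.98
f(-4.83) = -28.18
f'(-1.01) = -0.94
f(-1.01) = 12.01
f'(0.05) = -7.30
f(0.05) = 7.64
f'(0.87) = -12.22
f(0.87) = -0.36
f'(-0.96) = -1.24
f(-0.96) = 11.96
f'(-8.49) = 43.94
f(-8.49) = -148.81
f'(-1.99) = 4.94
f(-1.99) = 10.05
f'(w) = -6*w - 7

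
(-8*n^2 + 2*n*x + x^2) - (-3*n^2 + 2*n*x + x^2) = -5*n^2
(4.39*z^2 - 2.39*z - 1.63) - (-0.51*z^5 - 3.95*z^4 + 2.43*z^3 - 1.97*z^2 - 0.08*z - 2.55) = 0.51*z^5 + 3.95*z^4 - 2.43*z^3 + 6.36*z^2 - 2.31*z + 0.92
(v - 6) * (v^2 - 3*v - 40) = v^3 - 9*v^2 - 22*v + 240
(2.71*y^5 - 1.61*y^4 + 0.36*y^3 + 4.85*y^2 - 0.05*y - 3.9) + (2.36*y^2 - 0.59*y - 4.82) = 2.71*y^5 - 1.61*y^4 + 0.36*y^3 + 7.21*y^2 - 0.64*y - 8.72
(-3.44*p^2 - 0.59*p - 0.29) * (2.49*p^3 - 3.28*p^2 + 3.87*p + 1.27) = -8.5656*p^5 + 9.8141*p^4 - 12.0997*p^3 - 5.7009*p^2 - 1.8716*p - 0.3683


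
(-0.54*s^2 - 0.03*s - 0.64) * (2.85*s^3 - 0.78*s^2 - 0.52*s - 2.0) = -1.539*s^5 + 0.3357*s^4 - 1.5198*s^3 + 1.5948*s^2 + 0.3928*s + 1.28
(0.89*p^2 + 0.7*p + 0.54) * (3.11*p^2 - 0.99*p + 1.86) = 2.7679*p^4 + 1.2959*p^3 + 2.6418*p^2 + 0.7674*p + 1.0044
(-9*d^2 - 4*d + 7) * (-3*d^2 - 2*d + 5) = 27*d^4 + 30*d^3 - 58*d^2 - 34*d + 35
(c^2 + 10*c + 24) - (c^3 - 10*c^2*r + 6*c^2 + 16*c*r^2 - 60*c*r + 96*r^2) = -c^3 + 10*c^2*r - 5*c^2 - 16*c*r^2 + 60*c*r + 10*c - 96*r^2 + 24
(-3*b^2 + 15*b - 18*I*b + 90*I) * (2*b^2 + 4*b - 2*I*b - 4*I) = -6*b^4 + 18*b^3 - 30*I*b^3 + 24*b^2 + 90*I*b^2 + 108*b + 300*I*b + 360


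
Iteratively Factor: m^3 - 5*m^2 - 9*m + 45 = (m + 3)*(m^2 - 8*m + 15) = (m - 3)*(m + 3)*(m - 5)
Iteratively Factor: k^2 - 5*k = (k - 5)*(k)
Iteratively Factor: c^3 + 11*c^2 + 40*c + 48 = (c + 4)*(c^2 + 7*c + 12) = (c + 4)^2*(c + 3)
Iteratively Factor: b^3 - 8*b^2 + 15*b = (b - 5)*(b^2 - 3*b) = b*(b - 5)*(b - 3)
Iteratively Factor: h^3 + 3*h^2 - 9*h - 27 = (h + 3)*(h^2 - 9) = (h + 3)^2*(h - 3)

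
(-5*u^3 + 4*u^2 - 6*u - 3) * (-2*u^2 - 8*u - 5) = 10*u^5 + 32*u^4 + 5*u^3 + 34*u^2 + 54*u + 15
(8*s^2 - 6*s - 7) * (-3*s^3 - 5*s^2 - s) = -24*s^5 - 22*s^4 + 43*s^3 + 41*s^2 + 7*s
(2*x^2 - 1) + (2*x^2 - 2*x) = 4*x^2 - 2*x - 1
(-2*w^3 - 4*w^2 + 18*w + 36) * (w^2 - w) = -2*w^5 - 2*w^4 + 22*w^3 + 18*w^2 - 36*w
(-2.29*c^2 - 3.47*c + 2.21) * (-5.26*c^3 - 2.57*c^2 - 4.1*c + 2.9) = 12.0454*c^5 + 24.1375*c^4 + 6.6823*c^3 + 1.9063*c^2 - 19.124*c + 6.409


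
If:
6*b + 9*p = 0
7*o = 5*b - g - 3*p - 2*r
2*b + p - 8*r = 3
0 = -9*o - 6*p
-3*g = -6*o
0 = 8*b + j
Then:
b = -9/32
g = -1/4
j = 9/4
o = -1/8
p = 3/16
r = -27/64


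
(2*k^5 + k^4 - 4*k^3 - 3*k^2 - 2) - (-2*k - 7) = 2*k^5 + k^4 - 4*k^3 - 3*k^2 + 2*k + 5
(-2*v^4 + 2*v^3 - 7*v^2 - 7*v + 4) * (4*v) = -8*v^5 + 8*v^4 - 28*v^3 - 28*v^2 + 16*v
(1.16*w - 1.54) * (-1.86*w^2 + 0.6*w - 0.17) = -2.1576*w^3 + 3.5604*w^2 - 1.1212*w + 0.2618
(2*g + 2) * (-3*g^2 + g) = -6*g^3 - 4*g^2 + 2*g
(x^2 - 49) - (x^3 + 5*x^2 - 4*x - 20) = -x^3 - 4*x^2 + 4*x - 29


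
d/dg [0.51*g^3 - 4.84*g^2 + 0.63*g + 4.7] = 1.53*g^2 - 9.68*g + 0.63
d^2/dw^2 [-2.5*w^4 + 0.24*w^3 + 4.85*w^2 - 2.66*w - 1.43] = -30.0*w^2 + 1.44*w + 9.7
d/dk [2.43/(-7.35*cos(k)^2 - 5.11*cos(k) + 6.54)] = -(35.721*cos(k) + 12.4173)*sin(k)/(7.35*cos(k)^2 + 5.11*cos(k) - 6.54)^2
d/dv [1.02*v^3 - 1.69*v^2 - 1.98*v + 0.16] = 3.06*v^2 - 3.38*v - 1.98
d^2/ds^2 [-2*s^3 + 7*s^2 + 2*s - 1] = 14 - 12*s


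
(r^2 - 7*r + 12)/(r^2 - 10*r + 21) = (r - 4)/(r - 7)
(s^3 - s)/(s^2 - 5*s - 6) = s*(s - 1)/(s - 6)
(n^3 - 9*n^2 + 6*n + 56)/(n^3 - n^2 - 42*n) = (n^2 - 2*n - 8)/(n*(n + 6))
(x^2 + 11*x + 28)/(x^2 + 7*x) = (x + 4)/x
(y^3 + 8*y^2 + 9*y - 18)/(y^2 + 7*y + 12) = (y^2 + 5*y - 6)/(y + 4)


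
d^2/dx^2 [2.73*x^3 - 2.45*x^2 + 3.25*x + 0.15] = 16.38*x - 4.9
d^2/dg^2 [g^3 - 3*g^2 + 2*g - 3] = 6*g - 6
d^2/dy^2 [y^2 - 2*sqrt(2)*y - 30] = 2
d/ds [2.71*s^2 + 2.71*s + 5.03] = 5.42*s + 2.71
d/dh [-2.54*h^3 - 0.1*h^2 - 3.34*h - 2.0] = -7.62*h^2 - 0.2*h - 3.34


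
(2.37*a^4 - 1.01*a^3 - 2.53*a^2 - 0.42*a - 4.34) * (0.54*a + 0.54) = 1.2798*a^5 + 0.7344*a^4 - 1.9116*a^3 - 1.593*a^2 - 2.5704*a - 2.3436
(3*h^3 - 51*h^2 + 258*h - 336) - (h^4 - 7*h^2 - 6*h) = -h^4 + 3*h^3 - 44*h^2 + 264*h - 336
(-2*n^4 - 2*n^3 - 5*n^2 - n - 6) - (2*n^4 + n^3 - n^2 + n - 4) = -4*n^4 - 3*n^3 - 4*n^2 - 2*n - 2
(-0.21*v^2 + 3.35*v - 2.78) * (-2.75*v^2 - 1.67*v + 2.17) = 0.5775*v^4 - 8.8618*v^3 + 1.5948*v^2 + 11.9121*v - 6.0326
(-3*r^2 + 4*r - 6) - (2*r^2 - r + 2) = -5*r^2 + 5*r - 8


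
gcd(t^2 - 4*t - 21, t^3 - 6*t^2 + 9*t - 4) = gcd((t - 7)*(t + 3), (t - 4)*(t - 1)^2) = 1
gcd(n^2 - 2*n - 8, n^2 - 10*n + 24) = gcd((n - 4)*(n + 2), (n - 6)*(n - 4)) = n - 4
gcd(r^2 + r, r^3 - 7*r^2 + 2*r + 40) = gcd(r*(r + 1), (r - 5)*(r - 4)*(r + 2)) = 1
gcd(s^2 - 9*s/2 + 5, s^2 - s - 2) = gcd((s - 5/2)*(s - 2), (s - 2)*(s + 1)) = s - 2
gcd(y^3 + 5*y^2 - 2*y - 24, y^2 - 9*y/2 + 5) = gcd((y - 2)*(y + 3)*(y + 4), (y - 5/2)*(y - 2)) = y - 2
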